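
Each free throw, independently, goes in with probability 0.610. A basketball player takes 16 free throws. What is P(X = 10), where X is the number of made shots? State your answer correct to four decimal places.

0.2010

X ~ Binomial(n=16, p=0.61).
P(X=10) = C(16,10) · p^10 · (1−p)^6
= 8008 · 0.0071334 · 0.0035187 = 0.201006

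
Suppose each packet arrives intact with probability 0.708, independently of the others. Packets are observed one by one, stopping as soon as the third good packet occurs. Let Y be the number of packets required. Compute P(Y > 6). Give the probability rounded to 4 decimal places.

0.0643

Needing more than 6 packets ⇔ fewer than 3 successes in the first 6. With X ~ Binomial(6, 0.708), P(Y > 6) = P(X ≤ 2).
  k=0: C(6,0)·0.708^0·0.292^6 = 0.000620
  k=1: C(6,1)·0.708^1·0.292^5 = 0.009018
  k=2: C(6,2)·0.708^2·0.292^4 = 0.054662
P(X ≤ 2) = 0.064300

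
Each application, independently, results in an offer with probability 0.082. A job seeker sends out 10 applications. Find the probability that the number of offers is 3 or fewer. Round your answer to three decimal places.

0.994

X ~ Binomial(10, 0.082); P(X ≤ 3) = Σ C(10,k) p^k (1−p)^(10−k) over k:
  k=0: C(10,0)·0.082^0·0.918^10 = 0.42504
  k=1: C(10,1)·0.082^1·0.918^9 = 0.37966
  k=2: C(10,2)·0.082^2·0.918^8 = 0.15261
  k=3: C(10,3)·0.082^3·0.918^7 = 0.03635
Total = 0.99366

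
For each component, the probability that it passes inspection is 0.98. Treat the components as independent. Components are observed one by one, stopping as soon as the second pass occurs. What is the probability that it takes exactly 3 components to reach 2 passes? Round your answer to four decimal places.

0.0384

Y = trial on which the second success occurs; negative binomial, r=2, p=0.98.
P(Y=3) = C(2,1) · p^2 · (1−p)^1
= 2 · 0.9604 · 0.02 = 0.038416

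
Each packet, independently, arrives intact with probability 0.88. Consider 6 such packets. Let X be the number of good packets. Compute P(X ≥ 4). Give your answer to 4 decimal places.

0.9739

X ~ Binomial(6, 0.88); P(X ≥ 4) = Σ C(6,k) p^k (1−p)^(6−k) over k:
  k=4: C(6,4)·0.88^4·0.12^2 = 0.129534
  k=5: C(6,5)·0.88^5·0.12^1 = 0.379967
  k=6: C(6,6)·0.88^6·0.12^0 = 0.464404
Total = 0.973905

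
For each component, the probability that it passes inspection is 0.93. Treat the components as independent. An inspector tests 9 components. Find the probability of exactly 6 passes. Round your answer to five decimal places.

X ~ Binomial(n=9, p=0.93).
P(X=6) = C(9,6) · p^6 · (1−p)^3
= 84 · 0.64699 · 0.000343 = 0.0186411

0.01864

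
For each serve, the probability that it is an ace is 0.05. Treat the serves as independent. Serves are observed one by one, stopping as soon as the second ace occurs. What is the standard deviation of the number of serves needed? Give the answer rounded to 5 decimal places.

Y = total serves until the second success; negative binomial with r=2, p=0.05.
SD(Y) = √[r(1−p)/p²] = √(760.0000000) = 27.5680975

27.56810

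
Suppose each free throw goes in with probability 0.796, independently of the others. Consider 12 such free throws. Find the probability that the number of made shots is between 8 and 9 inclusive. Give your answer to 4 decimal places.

0.3778

X ~ Binomial(12, 0.796); P(8 ≤ X ≤ 9) = Σ C(12,k) p^k (1−p)^(12−k) over k:
  k=8: C(12,8)·0.796^8·0.204^4 = 0.138175
  k=9: C(12,9)·0.796^9·0.204^3 = 0.239624
Total = 0.377800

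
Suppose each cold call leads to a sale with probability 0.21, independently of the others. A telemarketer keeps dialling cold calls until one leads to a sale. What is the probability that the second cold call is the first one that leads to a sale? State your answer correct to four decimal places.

Geometric (trials to first success), p = 0.21.
P(Y = 2) = (1−p)^1 · p = 0.79 · 0.21 = 0.165900

0.1659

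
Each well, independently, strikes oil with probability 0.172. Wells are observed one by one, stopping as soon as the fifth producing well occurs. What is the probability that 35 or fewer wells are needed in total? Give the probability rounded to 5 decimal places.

0.74292

Finishing within 35 wells ⇔ at least 5 successes in the first 35. With X ~ Binomial(35, 0.172), P(Y ≤ 35) = 1 − P(X ≤ 4).
  k=0: C(35,0)·0.172^0·0.828^35 = 0.0013523
  k=1: C(35,1)·0.172^1·0.828^34 = 0.0098317
  k=2: C(35,2)·0.172^2·0.828^33 = 0.0347196
  k=3: C(35,3)·0.172^3·0.828^32 = 0.0793352
  k=4: C(35,4)·0.172^4·0.828^31 = 0.1318420
1 − 0.2570808 = 0.7429192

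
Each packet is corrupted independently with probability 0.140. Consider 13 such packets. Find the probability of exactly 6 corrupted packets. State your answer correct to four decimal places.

0.0045

X ~ Binomial(n=13, p=0.14).
P(X=6) = C(13,6) · p^6 · (1−p)^7
= 1716 · 7.5295e-06 · 0.34793 = 0.004495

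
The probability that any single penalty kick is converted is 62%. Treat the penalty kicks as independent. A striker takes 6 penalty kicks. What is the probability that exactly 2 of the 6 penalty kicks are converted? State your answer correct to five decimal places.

0.12023

X ~ Binomial(n=6, p=0.62).
P(X=2) = C(6,2) · p^2 · (1−p)^4
= 15 · 0.3844 · 0.020851 = 0.1202289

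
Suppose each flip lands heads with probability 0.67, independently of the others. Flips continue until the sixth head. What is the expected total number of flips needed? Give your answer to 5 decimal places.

8.95522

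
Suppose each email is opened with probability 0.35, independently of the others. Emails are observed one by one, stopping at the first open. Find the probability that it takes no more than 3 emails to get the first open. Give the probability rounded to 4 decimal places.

0.7254

Y = number of emails to the first success; geometric, p = 0.35.
P(Y ≤ 3) = 1 − (1−p)^3 = 1 − 0.274625 = 0.725375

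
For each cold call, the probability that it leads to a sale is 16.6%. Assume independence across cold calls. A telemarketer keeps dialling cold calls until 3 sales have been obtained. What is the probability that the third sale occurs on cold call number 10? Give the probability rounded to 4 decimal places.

Y = trial on which the third success occurs; negative binomial, r=3, p=0.166.
P(Y=10) = C(9,2) · p^3 · (1−p)^7
= 36 · 0.0045743 · 0.28065 = 0.046216

0.0462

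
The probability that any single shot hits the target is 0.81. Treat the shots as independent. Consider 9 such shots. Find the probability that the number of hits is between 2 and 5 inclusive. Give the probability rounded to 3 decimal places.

0.073

X ~ Binomial(9, 0.81); P(2 ≤ X ≤ 5) = Σ C(9,k) p^k (1−p)^(9−k) over k:
  k=2: C(9,2)·0.81^2·0.19^7 = 0.00021
  k=3: C(9,3)·0.81^3·0.19^6 = 0.00210
  k=4: C(9,4)·0.81^4·0.19^5 = 0.01343
  k=5: C(9,5)·0.81^5·0.19^4 = 0.05725
Total = 0.07300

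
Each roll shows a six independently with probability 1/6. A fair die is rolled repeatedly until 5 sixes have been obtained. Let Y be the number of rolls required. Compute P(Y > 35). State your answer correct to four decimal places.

0.2843

Needing more than 35 rolls ⇔ fewer than 5 successes in the first 35. With X ~ Binomial(35, 0.166667), P(Y > 35) = P(X ≤ 4).
  k=0: C(35,0)·0.166667^0·0.833333^35 = 0.001693
  k=1: C(35,1)·0.166667^1·0.833333^34 = 0.011851
  k=2: C(35,2)·0.166667^2·0.833333^33 = 0.040293
  k=3: C(35,3)·0.166667^3·0.833333^32 = 0.088645
  k=4: C(35,4)·0.166667^4·0.833333^31 = 0.141833
P(X ≤ 4) = 0.284315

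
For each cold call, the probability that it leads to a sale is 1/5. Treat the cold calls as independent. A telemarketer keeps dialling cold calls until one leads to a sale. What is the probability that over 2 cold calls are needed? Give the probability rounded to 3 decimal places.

Y = number of cold calls to the first success; geometric, p = 0.20.
P(Y > 2) = P(first 2 all fail) = (1−p)^2 = 0.64000

0.640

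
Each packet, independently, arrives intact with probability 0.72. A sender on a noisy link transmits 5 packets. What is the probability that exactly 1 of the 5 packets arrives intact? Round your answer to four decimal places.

0.0221

X ~ Binomial(n=5, p=0.72).
P(X=1) = C(5,1) · p^1 · (1−p)^4
= 5 · 0.72 · 0.0061466 = 0.022128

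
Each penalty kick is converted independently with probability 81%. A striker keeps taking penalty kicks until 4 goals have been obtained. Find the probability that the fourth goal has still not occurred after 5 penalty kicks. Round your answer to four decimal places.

Needing more than 5 penalty kicks ⇔ fewer than 4 successes in the first 5. With X ~ Binomial(5, 0.81), P(Y > 5) = P(X ≤ 3).
  k=0: C(5,0)·0.81^0·0.19^5 = 0.000248
  k=1: C(5,1)·0.81^1·0.19^4 = 0.005278
  k=2: C(5,2)·0.81^2·0.19^3 = 0.045002
  k=3: C(5,3)·0.81^3·0.19^2 = 0.191850
P(X ≤ 3) = 0.242378

0.2424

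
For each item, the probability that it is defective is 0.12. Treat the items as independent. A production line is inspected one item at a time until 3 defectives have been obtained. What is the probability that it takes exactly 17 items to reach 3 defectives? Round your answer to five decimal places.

Y = trial on which the third success occurs; negative binomial, r=3, p=0.12.
P(Y=17) = C(16,2) · p^3 · (1−p)^14
= 120 · 0.001728 · 0.16702 = 0.0346324

0.03463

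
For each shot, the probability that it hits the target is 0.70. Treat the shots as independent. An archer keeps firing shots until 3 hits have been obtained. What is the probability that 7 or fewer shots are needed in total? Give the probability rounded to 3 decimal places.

Finishing within 7 shots ⇔ at least 3 successes in the first 7. With X ~ Binomial(7, 0.70), P(Y ≤ 7) = 1 − P(X ≤ 2).
  k=0: C(7,0)·0.70^0·0.30^7 = 0.00022
  k=1: C(7,1)·0.70^1·0.30^6 = 0.00357
  k=2: C(7,2)·0.70^2·0.30^5 = 0.02500
1 − 0.02880 = 0.97120

0.971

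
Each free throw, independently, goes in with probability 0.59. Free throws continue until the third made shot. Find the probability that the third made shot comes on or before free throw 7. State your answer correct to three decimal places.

0.894

Finishing within 7 free throws ⇔ at least 3 successes in the first 7. With X ~ Binomial(7, 0.59), P(Y ≤ 7) = 1 − P(X ≤ 2).
  k=0: C(7,0)·0.59^0·0.41^7 = 0.00195
  k=1: C(7,1)·0.59^1·0.41^6 = 0.01962
  k=2: C(7,2)·0.59^2·0.41^5 = 0.08469
1 − 0.10626 = 0.89374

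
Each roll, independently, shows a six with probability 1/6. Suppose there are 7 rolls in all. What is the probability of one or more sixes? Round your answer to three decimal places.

P(at least one) = 1 − P(none) = 1 − (1 − 0.166667)^7
= 1 − 0.27908 = 0.72092

0.721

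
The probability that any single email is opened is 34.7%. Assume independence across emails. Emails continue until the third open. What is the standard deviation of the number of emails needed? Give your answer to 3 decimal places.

Y = total emails until the third success; negative binomial with r=3, p=0.347.
SD(Y) = √[r(1−p)/p²] = √(16.26955) = 4.03355

4.034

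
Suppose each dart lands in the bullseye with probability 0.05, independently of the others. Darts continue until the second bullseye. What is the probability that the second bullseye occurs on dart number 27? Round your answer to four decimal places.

Y = trial on which the second success occurs; negative binomial, r=2, p=0.05.
P(Y=27) = C(26,1) · p^2 · (1−p)^25
= 26 · 0.0025 · 0.27739 = 0.018030

0.0180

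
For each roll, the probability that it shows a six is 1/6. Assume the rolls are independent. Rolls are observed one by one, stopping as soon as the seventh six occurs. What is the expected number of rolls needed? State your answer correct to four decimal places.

Y = total rolls until the seventh success; negative binomial with r=7, p=0.166667.
E[Y] = r / p = 7 / 0.166667 = 42.000000

42.0000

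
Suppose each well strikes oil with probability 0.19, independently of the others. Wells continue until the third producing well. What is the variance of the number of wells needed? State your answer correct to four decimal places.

Y = total wells until the third success; negative binomial with r=3, p=0.19.
Var(Y) = r(1−p)/p² = 3·0.81 / 0.19² = 67.313019

67.3130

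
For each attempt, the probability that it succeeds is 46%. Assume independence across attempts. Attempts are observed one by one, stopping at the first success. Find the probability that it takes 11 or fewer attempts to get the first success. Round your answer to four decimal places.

0.9989

Y = number of attempts to the first success; geometric, p = 0.46.
P(Y ≤ 11) = 1 − (1−p)^11 = 1 − 0.001138 = 0.998862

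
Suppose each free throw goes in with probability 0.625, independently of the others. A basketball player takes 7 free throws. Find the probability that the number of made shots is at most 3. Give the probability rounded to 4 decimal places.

X ~ Binomial(7, 0.625); P(X ≤ 3) = Σ C(7,k) p^k (1−p)^(7−k) over k:
  k=0: C(7,0)·0.625^0·0.375^7 = 0.001043
  k=1: C(7,1)·0.625^1·0.375^6 = 0.012167
  k=2: C(7,2)·0.625^2·0.375^5 = 0.060833
  k=3: C(7,3)·0.625^3·0.375^4 = 0.168979
Total = 0.243021

0.2430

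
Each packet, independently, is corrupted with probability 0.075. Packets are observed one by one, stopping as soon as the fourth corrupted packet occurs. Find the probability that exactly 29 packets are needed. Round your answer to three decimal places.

0.015

Y = trial on which the fourth success occurs; negative binomial, r=4, p=0.075.
P(Y=29) = C(28,3) · p^4 · (1−p)^25
= 3276 · 3.1641e-05 · 0.14241 = 0.01476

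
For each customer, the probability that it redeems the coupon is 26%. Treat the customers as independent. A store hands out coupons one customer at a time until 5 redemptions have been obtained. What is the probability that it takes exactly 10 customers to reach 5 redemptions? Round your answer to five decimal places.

0.03322

Y = trial on which the fifth success occurs; negative binomial, r=5, p=0.26.
P(Y=10) = C(9,4) · p^5 · (1−p)^5
= 126 · 0.0011881 · 0.2219 = 0.0332197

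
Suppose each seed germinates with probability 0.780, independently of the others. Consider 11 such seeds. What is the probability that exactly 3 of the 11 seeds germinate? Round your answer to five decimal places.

0.00043

X ~ Binomial(n=11, p=0.78).
P(X=3) = C(11,3) · p^3 · (1−p)^8
= 165 · 0.47455 · 5.4876e-06 = 0.0004297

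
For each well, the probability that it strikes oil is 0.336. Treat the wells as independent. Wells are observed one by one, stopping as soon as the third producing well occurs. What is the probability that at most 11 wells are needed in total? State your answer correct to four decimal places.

Finishing within 11 wells ⇔ at least 3 successes in the first 11. With X ~ Binomial(11, 0.336), P(Y ≤ 11) = 1 − P(X ≤ 2).
  k=0: C(11,0)·0.336^0·0.664^11 = 0.011062
  k=1: C(11,1)·0.336^1·0.664^10 = 0.061576
  k=2: C(11,2)·0.336^2·0.664^9 = 0.155795
1 − 0.228434 = 0.771566

0.7716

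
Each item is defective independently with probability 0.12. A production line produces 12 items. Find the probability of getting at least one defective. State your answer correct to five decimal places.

P(at least one) = 1 − P(none) = 1 − (1 − 0.12)^12
= 1 − 0.2156712 = 0.7843288

0.78433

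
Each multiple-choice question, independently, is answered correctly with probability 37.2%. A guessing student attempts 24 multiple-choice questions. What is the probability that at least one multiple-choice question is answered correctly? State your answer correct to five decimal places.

0.99999

P(at least one) = 1 − P(none) = 1 − (1 − 0.372)^24
= 1 − 0.0000142 = 0.9999858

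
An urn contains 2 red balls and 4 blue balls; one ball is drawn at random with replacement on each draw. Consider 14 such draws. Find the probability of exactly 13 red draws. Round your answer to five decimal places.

0.00001

X ~ Binomial(n=14, p=0.333333).
P(X=13) = C(14,13) · p^13 · (1−p)^1
= 14 · 6.2723e-07 · 0.66667 = 0.0000059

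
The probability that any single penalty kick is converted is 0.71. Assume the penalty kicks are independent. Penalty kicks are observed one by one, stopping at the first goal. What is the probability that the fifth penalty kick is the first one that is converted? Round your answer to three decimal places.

Geometric (trials to first success), p = 0.71.
P(Y = 5) = (1−p)^4 · p = 0.0070728 · 0.71 = 0.00502

0.005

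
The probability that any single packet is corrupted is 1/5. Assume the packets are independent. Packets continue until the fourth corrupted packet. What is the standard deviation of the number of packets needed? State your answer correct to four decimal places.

8.9443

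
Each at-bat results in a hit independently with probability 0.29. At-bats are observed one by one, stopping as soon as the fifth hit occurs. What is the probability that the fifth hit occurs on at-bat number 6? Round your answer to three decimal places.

0.007

Y = trial on which the fifth success occurs; negative binomial, r=5, p=0.29.
P(Y=6) = C(5,4) · p^5 · (1−p)^1
= 5 · 0.0020511 · 0.71 = 0.00728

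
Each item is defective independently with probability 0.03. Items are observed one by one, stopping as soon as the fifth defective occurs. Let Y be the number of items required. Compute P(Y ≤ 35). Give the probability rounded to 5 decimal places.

Finishing within 35 items ⇔ at least 5 successes in the first 35. With X ~ Binomial(35, 0.03), P(Y ≤ 35) = 1 − P(X ≤ 4).
  k=0: C(35,0)·0.03^0·0.97^35 = 0.3443584
  k=1: C(35,1)·0.03^1·0.97^34 = 0.3727591
  k=2: C(35,2)·0.03^2·0.97^33 = 0.1959867
  k=3: C(35,3)·0.03^3·0.97^32 = 0.0666759
  k=4: C(35,4)·0.03^4·0.97^31 = 0.0164971
1 − 0.9962773 = 0.0037227

0.00372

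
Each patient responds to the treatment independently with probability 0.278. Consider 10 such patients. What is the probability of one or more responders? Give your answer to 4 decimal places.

0.9615

P(at least one) = 1 − P(none) = 1 − (1 − 0.278)^10
= 1 − 0.038492 = 0.961508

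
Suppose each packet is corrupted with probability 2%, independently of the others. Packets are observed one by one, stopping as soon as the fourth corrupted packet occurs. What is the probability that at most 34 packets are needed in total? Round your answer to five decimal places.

0.00460

Finishing within 34 packets ⇔ at least 4 successes in the first 34. With X ~ Binomial(34, 0.02), P(Y ≤ 34) = 1 − P(X ≤ 3).
  k=0: C(34,0)·0.02^0·0.98^34 = 0.5031374
  k=1: C(34,1)·0.02^1·0.98^33 = 0.3491157
  k=2: C(34,2)·0.02^2·0.98^32 = 0.1175594
  k=3: C(34,3)·0.02^3·0.98^31 = 0.0255912
1 − 0.9954036 = 0.0045964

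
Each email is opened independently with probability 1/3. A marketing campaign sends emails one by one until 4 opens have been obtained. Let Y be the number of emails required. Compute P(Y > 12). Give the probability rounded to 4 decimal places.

Needing more than 12 emails ⇔ fewer than 4 successes in the first 12. With X ~ Binomial(12, 0.333333), P(Y > 12) = P(X ≤ 3).
  k=0: C(12,0)·0.333333^0·0.666667^12 = 0.007707
  k=1: C(12,1)·0.333333^1·0.666667^11 = 0.046244
  k=2: C(12,2)·0.333333^2·0.666667^10 = 0.127171
  k=3: C(12,3)·0.333333^3·0.666667^9 = 0.211952
P(X ≤ 3) = 0.393075

0.3931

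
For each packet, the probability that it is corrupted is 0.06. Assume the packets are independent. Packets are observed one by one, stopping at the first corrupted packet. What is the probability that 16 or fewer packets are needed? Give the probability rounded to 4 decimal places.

0.6284

Y = number of packets to the first success; geometric, p = 0.06.
P(Y ≤ 16) = 1 − (1−p)^16 = 1 − 0.371574 = 0.628426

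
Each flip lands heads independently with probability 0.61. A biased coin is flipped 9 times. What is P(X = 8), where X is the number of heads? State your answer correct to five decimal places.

X ~ Binomial(n=9, p=0.61).
P(X=8) = C(9,8) · p^8 · (1−p)^1
= 9 · 0.019171 · 0.39 = 0.0672893

0.06729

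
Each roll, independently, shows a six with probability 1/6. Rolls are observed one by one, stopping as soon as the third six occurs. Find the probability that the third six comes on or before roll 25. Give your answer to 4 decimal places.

0.8113

Finishing within 25 rolls ⇔ at least 3 successes in the first 25. With X ~ Binomial(25, 0.166667), P(Y ≤ 25) = 1 − P(X ≤ 2).
  k=0: C(25,0)·0.166667^0·0.833333^25 = 0.010483
  k=1: C(25,1)·0.166667^1·0.833333^24 = 0.052413
  k=2: C(25,2)·0.166667^2·0.833333^23 = 0.125791
1 − 0.188687 = 0.811313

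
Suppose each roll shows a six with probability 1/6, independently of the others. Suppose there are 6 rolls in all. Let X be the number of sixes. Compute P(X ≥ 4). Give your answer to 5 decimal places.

X ~ Binomial(6, 0.166667); P(X ≥ 4) = Σ C(6,k) p^k (1−p)^(6−k) over k:
  k=4: C(6,4)·0.166667^4·0.833333^2 = 0.0080376
  k=5: C(6,5)·0.166667^5·0.833333^1 = 0.0006430
  k=6: C(6,6)·0.166667^6·0.833333^0 = 0.0000214
Total = 0.0087020

0.00870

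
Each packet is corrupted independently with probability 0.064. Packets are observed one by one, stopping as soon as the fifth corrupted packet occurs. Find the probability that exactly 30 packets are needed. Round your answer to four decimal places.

0.0049

Y = trial on which the fifth success occurs; negative binomial, r=5, p=0.064.
P(Y=30) = C(29,4) · p^5 · (1−p)^25
= 23751 · 1.0737e-06 · 0.19138 = 0.004881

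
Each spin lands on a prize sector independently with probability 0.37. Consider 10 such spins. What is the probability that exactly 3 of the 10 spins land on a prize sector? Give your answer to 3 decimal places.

X ~ Binomial(n=10, p=0.37).
P(X=3) = C(10,3) · p^3 · (1−p)^7
= 120 · 0.050653 · 0.03939 = 0.23943

0.239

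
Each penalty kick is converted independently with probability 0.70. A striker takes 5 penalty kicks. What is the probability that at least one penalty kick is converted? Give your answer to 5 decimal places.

0.99757

P(at least one) = 1 − P(none) = 1 − (1 − 0.70)^5
= 1 − 0.0024300 = 0.9975700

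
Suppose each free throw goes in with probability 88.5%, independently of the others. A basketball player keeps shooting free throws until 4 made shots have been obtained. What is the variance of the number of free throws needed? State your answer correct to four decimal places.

Y = total free throws until the fourth success; negative binomial with r=4, p=0.885.
Var(Y) = r(1−p)/p² = 4·0.115 / 0.885² = 0.587315

0.5873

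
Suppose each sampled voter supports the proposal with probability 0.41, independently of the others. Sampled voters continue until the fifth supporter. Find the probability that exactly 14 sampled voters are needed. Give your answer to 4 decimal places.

Y = trial on which the fifth success occurs; negative binomial, r=5, p=0.41.
P(Y=14) = C(13,4) · p^5 · (1−p)^9
= 715 · 0.011586 · 0.008663 = 0.071762

0.0718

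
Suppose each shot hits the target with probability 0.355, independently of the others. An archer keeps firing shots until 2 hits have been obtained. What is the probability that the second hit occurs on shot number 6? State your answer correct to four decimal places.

0.1091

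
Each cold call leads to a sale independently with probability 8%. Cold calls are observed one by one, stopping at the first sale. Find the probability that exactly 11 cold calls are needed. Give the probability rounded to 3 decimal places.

0.035

Geometric (trials to first success), p = 0.08.
P(Y = 11) = (1−p)^10 · p = 0.43439 · 0.08 = 0.03475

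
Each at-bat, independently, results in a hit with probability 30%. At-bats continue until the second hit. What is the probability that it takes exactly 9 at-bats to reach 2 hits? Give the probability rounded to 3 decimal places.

0.059

Y = trial on which the second success occurs; negative binomial, r=2, p=0.30.
P(Y=9) = C(8,1) · p^2 · (1−p)^7
= 8 · 0.09 · 0.082354 = 0.05930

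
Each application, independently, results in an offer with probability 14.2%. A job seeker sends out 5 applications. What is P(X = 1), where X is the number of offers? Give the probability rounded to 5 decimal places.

X ~ Binomial(n=5, p=0.142).
P(X=1) = C(5,1) · p^1 · (1−p)^4
= 5 · 0.142 · 0.54194 = 0.3847756

0.38478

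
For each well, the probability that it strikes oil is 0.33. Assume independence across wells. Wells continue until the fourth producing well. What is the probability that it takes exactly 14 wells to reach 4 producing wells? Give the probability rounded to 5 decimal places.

0.06183

Y = trial on which the fourth success occurs; negative binomial, r=4, p=0.33.
P(Y=14) = C(13,3) · p^4 · (1−p)^10
= 286 · 0.011859 · 0.018228 = 0.0618258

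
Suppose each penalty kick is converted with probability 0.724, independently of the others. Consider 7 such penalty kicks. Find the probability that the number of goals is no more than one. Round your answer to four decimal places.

0.0024

X ~ Binomial(7, 0.724); P(X ≤ 1) = Σ C(7,k) p^k (1−p)^(7−k) over k:
  k=0: C(7,0)·0.724^0·0.276^7 = 0.000122
  k=1: C(7,1)·0.724^1·0.276^6 = 0.002240
Total = 0.002362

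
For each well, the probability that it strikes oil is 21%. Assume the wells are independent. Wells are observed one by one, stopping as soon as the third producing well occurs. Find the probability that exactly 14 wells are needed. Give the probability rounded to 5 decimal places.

Y = trial on which the third success occurs; negative binomial, r=3, p=0.21.
P(Y=14) = C(13,2) · p^3 · (1−p)^11
= 78 · 0.009261 · 0.074799 = 0.0540319

0.05403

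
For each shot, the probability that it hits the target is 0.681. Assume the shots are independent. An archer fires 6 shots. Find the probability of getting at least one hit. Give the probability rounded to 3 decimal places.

0.999

P(at least one) = 1 − P(none) = 1 − (1 − 0.681)^6
= 1 − 0.00105 = 0.99895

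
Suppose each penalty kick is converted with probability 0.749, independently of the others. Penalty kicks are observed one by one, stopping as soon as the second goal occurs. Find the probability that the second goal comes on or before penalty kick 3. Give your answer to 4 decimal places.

Finishing within 3 penalty kicks ⇔ at least 2 successes in the first 3. With X ~ Binomial(3, 0.749), P(Y ≤ 3) = 1 − P(X ≤ 1).
  k=0: C(3,0)·0.749^0·0.251^3 = 0.015813
  k=1: C(3,1)·0.749^1·0.251^2 = 0.141563
1 − 0.157376 = 0.842624

0.8426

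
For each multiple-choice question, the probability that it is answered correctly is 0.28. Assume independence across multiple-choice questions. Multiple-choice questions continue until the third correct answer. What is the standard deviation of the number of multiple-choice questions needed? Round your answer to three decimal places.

5.249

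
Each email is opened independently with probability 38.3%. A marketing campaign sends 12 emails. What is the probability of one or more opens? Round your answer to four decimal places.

0.9970

P(at least one) = 1 − P(none) = 1 − (1 − 0.383)^12
= 1 − 0.003044 = 0.996956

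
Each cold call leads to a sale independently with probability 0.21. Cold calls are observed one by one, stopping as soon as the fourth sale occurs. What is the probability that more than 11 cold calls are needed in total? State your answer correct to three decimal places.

Needing more than 11 cold calls ⇔ fewer than 4 successes in the first 11. With X ~ Binomial(11, 0.21), P(Y > 11) = P(X ≤ 3).
  k=0: C(11,0)·0.21^0·0.79^11 = 0.07480
  k=1: C(11,1)·0.21^1·0.79^10 = 0.21872
  k=2: C(11,2)·0.21^2·0.79^9 = 0.29070
  k=3: C(11,3)·0.21^3·0.79^8 = 0.23182
P(X ≤ 3) = 0.81604

0.816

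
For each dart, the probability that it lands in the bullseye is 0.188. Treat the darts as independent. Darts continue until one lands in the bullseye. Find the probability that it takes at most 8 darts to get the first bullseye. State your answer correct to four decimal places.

0.8110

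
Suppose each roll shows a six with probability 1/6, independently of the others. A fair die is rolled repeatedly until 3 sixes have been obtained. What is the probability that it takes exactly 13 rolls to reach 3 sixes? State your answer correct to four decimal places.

Y = trial on which the third success occurs; negative binomial, r=3, p=0.166667.
P(Y=13) = C(12,2) · p^3 · (1−p)^10
= 66 · 0.0046296 · 0.16151 = 0.049349

0.0493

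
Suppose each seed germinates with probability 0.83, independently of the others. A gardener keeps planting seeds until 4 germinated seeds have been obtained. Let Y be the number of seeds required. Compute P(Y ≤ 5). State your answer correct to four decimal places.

Finishing within 5 seeds ⇔ at least 4 successes in the first 5. With X ~ Binomial(5, 0.83), P(Y ≤ 5) = 1 − P(X ≤ 3).
  k=0: C(5,0)·0.83^0·0.17^5 = 0.000142
  k=1: C(5,1)·0.83^1·0.17^4 = 0.003466
  k=2: C(5,2)·0.83^2·0.17^3 = 0.033846
  k=3: C(5,3)·0.83^3·0.17^2 = 0.165246
1 − 0.202700 = 0.797300

0.7973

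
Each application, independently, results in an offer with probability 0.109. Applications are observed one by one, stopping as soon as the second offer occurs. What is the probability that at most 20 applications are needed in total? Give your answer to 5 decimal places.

Finishing within 20 applications ⇔ at least 2 successes in the first 20. With X ~ Binomial(20, 0.109), P(Y ≤ 20) = 1 − P(X ≤ 1).
  k=0: C(20,0)·0.109^0·0.891^20 = 0.0994384
  k=1: C(20,1)·0.109^1·0.891^19 = 0.2432948
1 − 0.3427332 = 0.6572668

0.65727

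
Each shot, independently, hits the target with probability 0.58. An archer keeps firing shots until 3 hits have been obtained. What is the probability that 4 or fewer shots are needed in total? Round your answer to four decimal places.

0.4410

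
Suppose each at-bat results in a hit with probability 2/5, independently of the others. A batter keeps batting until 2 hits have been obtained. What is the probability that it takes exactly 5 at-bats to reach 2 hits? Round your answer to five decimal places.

0.13824

Y = trial on which the second success occurs; negative binomial, r=2, p=0.40.
P(Y=5) = C(4,1) · p^2 · (1−p)^3
= 4 · 0.16 · 0.216 = 0.1382400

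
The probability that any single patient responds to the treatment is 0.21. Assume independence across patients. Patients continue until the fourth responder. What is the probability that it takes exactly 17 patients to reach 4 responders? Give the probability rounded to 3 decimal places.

0.051

Y = trial on which the fourth success occurs; negative binomial, r=4, p=0.21.
P(Y=17) = C(16,3) · p^4 · (1−p)^13
= 560 · 0.0019448 · 0.046682 = 0.05084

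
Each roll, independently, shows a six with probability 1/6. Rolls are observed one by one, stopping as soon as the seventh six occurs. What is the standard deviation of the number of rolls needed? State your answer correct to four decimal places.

14.4914

Y = total rolls until the seventh success; negative binomial with r=7, p=0.166667.
SD(Y) = √[r(1−p)/p²] = √(210.000000) = 14.491377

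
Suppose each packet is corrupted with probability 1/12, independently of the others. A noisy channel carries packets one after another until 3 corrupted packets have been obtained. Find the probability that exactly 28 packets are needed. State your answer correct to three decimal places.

0.023

Y = trial on which the third success occurs; negative binomial, r=3, p=0.083333.
P(Y=28) = C(27,2) · p^3 · (1−p)^25
= 351 · 0.0005787 · 0.11358 = 0.02307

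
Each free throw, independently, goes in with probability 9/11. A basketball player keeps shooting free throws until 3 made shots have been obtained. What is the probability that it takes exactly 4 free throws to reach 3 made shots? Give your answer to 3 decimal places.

0.299

Y = trial on which the third success occurs; negative binomial, r=3, p=0.818182.
P(Y=4) = C(3,2) · p^3 · (1−p)^1
= 3 · 0.54771 · 0.18182 = 0.29875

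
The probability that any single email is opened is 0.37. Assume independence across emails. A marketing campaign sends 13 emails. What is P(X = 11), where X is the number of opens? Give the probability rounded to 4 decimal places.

X ~ Binomial(n=13, p=0.37).
P(X=11) = C(13,11) · p^11 · (1−p)^2
= 78 · 1.7792e-05 · 0.3969 = 0.000551

0.0006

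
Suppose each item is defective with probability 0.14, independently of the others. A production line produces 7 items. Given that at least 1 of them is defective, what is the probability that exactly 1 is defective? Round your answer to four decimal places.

0.6080

X ~ Binomial(7, 0.14). Want P(X=1 | X≥1) = P(X=1) / P(X≥1).
P(X=1) = C(7,1)·0.14^1·0.86^6 = 0.396476
P(X≥1) = 1 − 0.347928 = 0.652072
Ratio = 0.396476 / 0.652072 = 0.608025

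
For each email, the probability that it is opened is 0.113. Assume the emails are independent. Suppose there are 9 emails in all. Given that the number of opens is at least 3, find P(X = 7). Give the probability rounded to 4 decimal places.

0.0001

X ~ Binomial(9, 0.113). Want P(X=7 | X≥3) = P(X=7) / P(X≥3).
P(X=7) = C(9,7)·0.113^7·0.887^2 = 0.000007
P(X≥3) = 1 − 0.339870 − 0.389682 − 0.198575 = 0.071874
Ratio = 0.000007 / 0.071874 = 0.000093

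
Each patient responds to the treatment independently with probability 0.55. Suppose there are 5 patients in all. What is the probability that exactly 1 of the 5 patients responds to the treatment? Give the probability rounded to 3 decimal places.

0.113

X ~ Binomial(n=5, p=0.55).
P(X=1) = C(5,1) · p^1 · (1−p)^4
= 5 · 0.55 · 0.041006 = 0.11277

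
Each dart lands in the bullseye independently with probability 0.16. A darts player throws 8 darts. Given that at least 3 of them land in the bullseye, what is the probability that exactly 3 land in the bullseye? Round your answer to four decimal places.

0.7825

X ~ Binomial(8, 0.16). Want P(X=3 | X≥3) = P(X=3) / P(X≥3).
P(X=3) = C(8,3)·0.16^3·0.84^5 = 0.095928
P(X≥3) = 1 − 0.247876 − 0.377716 − 0.251810 = 0.122598
Ratio = 0.095928 / 0.122598 = 0.782458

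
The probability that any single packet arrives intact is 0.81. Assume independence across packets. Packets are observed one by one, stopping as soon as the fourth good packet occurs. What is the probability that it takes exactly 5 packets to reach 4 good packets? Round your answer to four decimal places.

0.3272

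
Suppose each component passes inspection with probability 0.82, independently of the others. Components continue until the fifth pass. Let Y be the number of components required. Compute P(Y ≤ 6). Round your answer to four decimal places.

Finishing within 6 components ⇔ at least 5 successes in the first 6. With X ~ Binomial(6, 0.82), P(Y ≤ 6) = 1 − P(X ≤ 4).
  k=0: C(6,0)·0.82^0·0.18^6 = 0.000034
  k=1: C(6,1)·0.82^1·0.18^5 = 0.000930
  k=2: C(6,2)·0.82^2·0.18^4 = 0.010588
  k=3: C(6,3)·0.82^3·0.18^3 = 0.064312
  k=4: C(6,4)·0.82^4·0.18^2 = 0.219731
1 − 0.295594 = 0.704406

0.7044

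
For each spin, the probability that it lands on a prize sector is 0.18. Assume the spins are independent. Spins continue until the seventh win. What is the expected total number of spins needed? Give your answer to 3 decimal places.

38.889

Y = total spins until the seventh success; negative binomial with r=7, p=0.18.
E[Y] = r / p = 7 / 0.18 = 38.88889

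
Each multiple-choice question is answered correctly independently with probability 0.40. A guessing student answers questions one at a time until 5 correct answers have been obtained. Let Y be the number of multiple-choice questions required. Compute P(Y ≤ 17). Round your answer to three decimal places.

Finishing within 17 multiple-choice questions ⇔ at least 5 successes in the first 17. With X ~ Binomial(17, 0.40), P(Y ≤ 17) = 1 − P(X ≤ 4).
  k=0: C(17,0)·0.40^0·0.60^17 = 0.00017
  k=1: C(17,1)·0.40^1·0.60^16 = 0.00192
  k=2: C(17,2)·0.40^2·0.60^15 = 0.01023
  k=3: C(17,3)·0.40^3·0.60^14 = 0.03410
  k=4: C(17,4)·0.40^4·0.60^13 = 0.07958
1 − 0.12600 = 0.87400

0.874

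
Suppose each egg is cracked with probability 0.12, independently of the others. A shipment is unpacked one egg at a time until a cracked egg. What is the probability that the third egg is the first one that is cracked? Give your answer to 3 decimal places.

Geometric (trials to first success), p = 0.12.
P(Y = 3) = (1−p)^2 · p = 0.7744 · 0.12 = 0.09293

0.093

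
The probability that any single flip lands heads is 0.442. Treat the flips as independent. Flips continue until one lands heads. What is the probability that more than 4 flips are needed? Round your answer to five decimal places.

Y = number of flips to the first success; geometric, p = 0.442.
P(Y > 4) = P(first 4 all fail) = (1−p)^4 = 0.0969475

0.09695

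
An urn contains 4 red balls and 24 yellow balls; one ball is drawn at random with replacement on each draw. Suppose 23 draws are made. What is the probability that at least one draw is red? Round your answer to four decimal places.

P(at least one) = 1 − P(none) = 1 − (1 − 0.142857)^23
= 1 − 0.028855 = 0.971145

0.9711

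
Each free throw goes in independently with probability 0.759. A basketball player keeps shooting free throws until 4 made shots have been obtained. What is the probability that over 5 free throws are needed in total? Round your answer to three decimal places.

Needing more than 5 free throws ⇔ fewer than 4 successes in the first 5. With X ~ Binomial(5, 0.759), P(Y > 5) = P(X ≤ 3).
  k=0: C(5,0)·0.759^0·0.241^5 = 0.00081
  k=1: C(5,1)·0.759^1·0.241^4 = 0.01280
  k=2: C(5,2)·0.759^2·0.241^3 = 0.08064
  k=3: C(5,3)·0.759^3·0.241^2 = 0.25396
P(X ≤ 3) = 0.34821

0.348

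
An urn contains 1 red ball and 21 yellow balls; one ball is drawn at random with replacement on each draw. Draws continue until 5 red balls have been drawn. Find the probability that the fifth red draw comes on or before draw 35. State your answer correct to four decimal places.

0.0202

Finishing within 35 draws ⇔ at least 5 successes in the first 35. With X ~ Binomial(35, 0.045455), P(Y ≤ 35) = 1 − P(X ≤ 4).
  k=0: C(35,0)·0.045455^0·0.954545^35 = 0.196282
  k=1: C(35,1)·0.045455^1·0.954545^34 = 0.327137
  k=2: C(35,2)·0.045455^2·0.954545^33 = 0.264826
  k=3: C(35,3)·0.045455^3·0.954545^32 = 0.138718
  k=4: C(35,4)·0.045455^4·0.954545^31 = 0.052845
1 − 0.979809 = 0.020191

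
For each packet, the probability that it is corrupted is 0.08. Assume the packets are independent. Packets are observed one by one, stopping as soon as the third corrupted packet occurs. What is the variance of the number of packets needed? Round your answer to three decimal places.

431.250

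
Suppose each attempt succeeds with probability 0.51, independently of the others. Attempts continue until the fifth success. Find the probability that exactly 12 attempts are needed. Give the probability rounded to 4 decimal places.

Y = trial on which the fifth success occurs; negative binomial, r=5, p=0.51.
P(Y=12) = C(11,4) · p^5 · (1−p)^7
= 330 · 0.034503 · 0.0067822 = 0.077221

0.0772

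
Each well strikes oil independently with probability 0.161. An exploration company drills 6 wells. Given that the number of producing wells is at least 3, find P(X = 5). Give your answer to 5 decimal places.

0.00956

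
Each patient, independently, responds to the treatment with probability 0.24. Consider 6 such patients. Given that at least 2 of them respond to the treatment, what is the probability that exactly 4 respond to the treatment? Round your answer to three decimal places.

X ~ Binomial(6, 0.24). Want P(X=4 | X≥2) = P(X=4) / P(X≥2).
P(X=4) = C(6,4)·0.24^4·0.76^2 = 0.02875
P(X≥2) = 1 − 0.19270 − 0.36512 = 0.44218
Ratio = 0.02875 / 0.44218 = 0.06501

0.065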